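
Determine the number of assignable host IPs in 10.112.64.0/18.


Host bits = 32 - 18 = 14
Total addresses = 2^14 = 16384
Usable = total - 2 (network and broadcast)
Usable hosts: 16382


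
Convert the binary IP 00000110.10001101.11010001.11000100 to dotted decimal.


00000110 = 6
10001101 = 141
11010001 = 209
11000100 = 196
IP: 6.141.209.196


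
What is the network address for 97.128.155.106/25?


IP:   01100001.10000000.10011011.01101010
Mask: 11111111.11111111.11111111.10000000
AND operation:
Net:  01100001.10000000.10011011.00000000
Network: 97.128.155.0/25


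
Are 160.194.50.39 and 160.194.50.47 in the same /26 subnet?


Mask: 255.255.255.192
160.194.50.39 AND mask = 160.194.50.0
160.194.50.47 AND mask = 160.194.50.0
Yes, same subnet (160.194.50.0)


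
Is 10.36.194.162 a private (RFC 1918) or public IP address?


RFC 1918 private ranges:
  10.0.0.0/8 (10.0.0.0 - 10.255.255.255)
  172.16.0.0/12 (172.16.0.0 - 172.31.255.255)
  192.168.0.0/16 (192.168.0.0 - 192.168.255.255)
Private (in 10.0.0.0/8)


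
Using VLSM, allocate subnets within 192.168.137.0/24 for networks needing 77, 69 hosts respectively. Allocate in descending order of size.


77 hosts -> /25 (126 usable): 192.168.137.0/25
69 hosts -> /25 (126 usable): 192.168.137.128/25
Allocation: 192.168.137.0/25 (77 hosts, 126 usable); 192.168.137.128/25 (69 hosts, 126 usable)


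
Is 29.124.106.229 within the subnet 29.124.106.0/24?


Subnet network: 29.124.106.0
Test IP AND mask: 29.124.106.0
Yes, 29.124.106.229 is in 29.124.106.0/24


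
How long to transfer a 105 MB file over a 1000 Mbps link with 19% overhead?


Effective throughput = 1000 * (1 - 19/100) = 810 Mbps
File size in Mb = 105 * 8 = 840 Mb
Time = 840 / 810
Time = 1.037 seconds


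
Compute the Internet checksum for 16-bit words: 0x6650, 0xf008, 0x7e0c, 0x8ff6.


Sum all words (with carry folding):
+ 0x6650 = 0x6650
+ 0xf008 = 0x5659
+ 0x7e0c = 0xd465
+ 0x8ff6 = 0x645c
One's complement: ~0x645c
Checksum = 0x9ba3


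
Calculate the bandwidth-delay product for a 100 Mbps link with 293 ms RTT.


BDP = bandwidth * RTT
= 100 Mbps * 293 ms
= 100 * 1e6 * 293 / 1000 bits
= 29300000 bits
= 3662500 bytes
= 3576.6602 KB
BDP = 29300000 bits (3662500 bytes)


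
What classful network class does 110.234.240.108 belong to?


First octet: 110
Binary: 01101110
0xxxxxxx -> Class A (1-126)
Class A, default mask 255.0.0.0 (/8)


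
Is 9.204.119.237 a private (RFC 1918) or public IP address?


RFC 1918 private ranges:
  10.0.0.0/8 (10.0.0.0 - 10.255.255.255)
  172.16.0.0/12 (172.16.0.0 - 172.31.255.255)
  192.168.0.0/16 (192.168.0.0 - 192.168.255.255)
Public (not in any RFC 1918 range)


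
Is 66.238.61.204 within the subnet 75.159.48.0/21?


Subnet network: 75.159.48.0
Test IP AND mask: 66.238.56.0
No, 66.238.61.204 is not in 75.159.48.0/21


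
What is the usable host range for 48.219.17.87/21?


Network: 48.219.16.0
Broadcast: 48.219.23.255
First usable = network + 1
Last usable = broadcast - 1
Range: 48.219.16.1 to 48.219.23.254


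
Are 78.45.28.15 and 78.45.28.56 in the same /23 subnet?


Mask: 255.255.254.0
78.45.28.15 AND mask = 78.45.28.0
78.45.28.56 AND mask = 78.45.28.0
Yes, same subnet (78.45.28.0)


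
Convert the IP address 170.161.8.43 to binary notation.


170 = 10101010
161 = 10100001
8 = 00001000
43 = 00101011
Binary: 10101010.10100001.00001000.00101011


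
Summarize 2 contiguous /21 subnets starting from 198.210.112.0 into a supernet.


Original prefix: /21
Number of subnets: 2 = 2^1
New prefix = 21 - 1 = 20
Supernet: 198.210.112.0/20


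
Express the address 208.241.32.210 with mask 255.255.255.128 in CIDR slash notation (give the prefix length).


Binary: 11111111.11111111.11111111.10000000
Count leading 1s
Prefix: /25


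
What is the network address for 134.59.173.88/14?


IP:   10000110.00111011.10101101.01011000
Mask: 11111111.11111100.00000000.00000000
AND operation:
Net:  10000110.00111000.00000000.00000000
Network: 134.56.0.0/14


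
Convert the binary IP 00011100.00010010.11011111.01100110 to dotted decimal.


00011100 = 28
00010010 = 18
11011111 = 223
01100110 = 102
IP: 28.18.223.102


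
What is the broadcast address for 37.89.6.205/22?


Network: 37.89.4.0/22
Host bits = 10
Set all host bits to 1:
Broadcast: 37.89.7.255


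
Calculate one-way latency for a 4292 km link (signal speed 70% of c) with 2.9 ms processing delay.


Speed = 0.7 * 3e5 km/s = 210000 km/s
Propagation delay = 4292 / 210000 = 0.0204 s = 20.4381 ms
Processing delay = 2.9 ms
Total one-way latency = 23.3381 ms


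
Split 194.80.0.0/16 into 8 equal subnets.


New prefix = 16 + 3 = 19
Each subnet has 8192 addresses
  194.80.0.0/19
  194.80.32.0/19
  194.80.64.0/19
  194.80.96.0/19
  194.80.128.0/19
  194.80.160.0/19
  194.80.192.0/19
  194.80.224.0/19
Subnets: 194.80.0.0/19, 194.80.32.0/19, 194.80.64.0/19, 194.80.96.0/19, 194.80.128.0/19, 194.80.160.0/19, 194.80.192.0/19, 194.80.224.0/19


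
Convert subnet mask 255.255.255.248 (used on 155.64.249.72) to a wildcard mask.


Subnet mask: 255.255.255.248
Wildcard = 255.255.255.255 - subnet mask
255 - 255 = 0
255 - 255 = 0
255 - 255 = 0
255 - 248 = 7
Wildcard: 0.0.0.7


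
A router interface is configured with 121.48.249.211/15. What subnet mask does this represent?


/15 means 15 network bits, 17 host bits
Binary: 11111111111111100000000000000000
Mask: 255.254.0.0


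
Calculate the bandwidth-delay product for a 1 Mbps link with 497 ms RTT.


BDP = bandwidth * RTT
= 1 Mbps * 497 ms
= 1 * 1e6 * 497 / 1000 bits
= 497000 bits
= 62125 bytes
= 60.6689 KB
BDP = 497000 bits (62125 bytes)


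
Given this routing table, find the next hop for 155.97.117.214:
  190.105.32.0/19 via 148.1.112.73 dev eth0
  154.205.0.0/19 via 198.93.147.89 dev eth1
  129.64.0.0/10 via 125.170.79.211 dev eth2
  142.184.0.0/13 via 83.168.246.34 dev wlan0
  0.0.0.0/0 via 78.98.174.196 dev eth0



Longest prefix match for 155.97.117.214:
  /19 190.105.32.0: no
  /19 154.205.0.0: no
  /10 129.64.0.0: no
  /13 142.184.0.0: no
  /0 0.0.0.0: MATCH
Selected: next-hop 78.98.174.196 via eth0 (matched /0)


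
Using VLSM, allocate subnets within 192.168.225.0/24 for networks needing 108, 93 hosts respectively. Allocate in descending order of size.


108 hosts -> /25 (126 usable): 192.168.225.0/25
93 hosts -> /25 (126 usable): 192.168.225.128/25
Allocation: 192.168.225.0/25 (108 hosts, 126 usable); 192.168.225.128/25 (93 hosts, 126 usable)


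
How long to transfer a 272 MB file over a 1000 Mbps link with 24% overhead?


Effective throughput = 1000 * (1 - 24/100) = 760 Mbps
File size in Mb = 272 * 8 = 2176 Mb
Time = 2176 / 760
Time = 2.8632 seconds


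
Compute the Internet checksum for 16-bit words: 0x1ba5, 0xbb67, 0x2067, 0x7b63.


Sum all words (with carry folding):
+ 0x1ba5 = 0x1ba5
+ 0xbb67 = 0xd70c
+ 0x2067 = 0xf773
+ 0x7b63 = 0x72d7
One's complement: ~0x72d7
Checksum = 0x8d28


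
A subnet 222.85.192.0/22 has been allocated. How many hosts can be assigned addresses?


Host bits = 32 - 22 = 10
Total addresses = 2^10 = 1024
Usable = total - 2 (network and broadcast)
Usable hosts: 1022


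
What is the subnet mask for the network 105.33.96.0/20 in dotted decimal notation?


/20 means 20 network bits, 12 host bits
Binary: 11111111111111111111000000000000
Mask: 255.255.240.0


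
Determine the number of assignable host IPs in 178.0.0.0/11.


Host bits = 32 - 11 = 21
Total addresses = 2^21 = 2097152
Usable = total - 2 (network and broadcast)
Usable hosts: 2097150


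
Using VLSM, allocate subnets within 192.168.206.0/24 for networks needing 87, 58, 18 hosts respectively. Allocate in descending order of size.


87 hosts -> /25 (126 usable): 192.168.206.0/25
58 hosts -> /26 (62 usable): 192.168.206.128/26
18 hosts -> /27 (30 usable): 192.168.206.192/27
Allocation: 192.168.206.0/25 (87 hosts, 126 usable); 192.168.206.128/26 (58 hosts, 62 usable); 192.168.206.192/27 (18 hosts, 30 usable)


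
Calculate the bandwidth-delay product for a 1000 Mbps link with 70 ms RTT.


BDP = bandwidth * RTT
= 1000 Mbps * 70 ms
= 1000 * 1e6 * 70 / 1000 bits
= 70000000 bits
= 8750000 bytes
= 8544.9219 KB
BDP = 70000000 bits (8750000 bytes)


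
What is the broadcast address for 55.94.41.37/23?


Network: 55.94.40.0/23
Host bits = 9
Set all host bits to 1:
Broadcast: 55.94.41.255


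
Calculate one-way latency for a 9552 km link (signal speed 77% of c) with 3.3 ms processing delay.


Speed = 0.77 * 3e5 km/s = 231000 km/s
Propagation delay = 9552 / 231000 = 0.0414 s = 41.3506 ms
Processing delay = 3.3 ms
Total one-way latency = 44.6506 ms


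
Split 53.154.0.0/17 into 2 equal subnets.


New prefix = 17 + 1 = 18
Each subnet has 16384 addresses
  53.154.0.0/18
  53.154.64.0/18
Subnets: 53.154.0.0/18, 53.154.64.0/18


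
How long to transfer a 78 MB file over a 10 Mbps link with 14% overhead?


Effective throughput = 10 * (1 - 14/100) = 8.6 Mbps
File size in Mb = 78 * 8 = 624 Mb
Time = 624 / 8.6
Time = 72.5581 seconds


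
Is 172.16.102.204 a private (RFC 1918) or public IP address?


RFC 1918 private ranges:
  10.0.0.0/8 (10.0.0.0 - 10.255.255.255)
  172.16.0.0/12 (172.16.0.0 - 172.31.255.255)
  192.168.0.0/16 (192.168.0.0 - 192.168.255.255)
Private (in 172.16.0.0/12)


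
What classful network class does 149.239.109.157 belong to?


First octet: 149
Binary: 10010101
10xxxxxx -> Class B (128-191)
Class B, default mask 255.255.0.0 (/16)


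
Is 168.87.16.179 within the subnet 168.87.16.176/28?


Subnet network: 168.87.16.176
Test IP AND mask: 168.87.16.176
Yes, 168.87.16.179 is in 168.87.16.176/28


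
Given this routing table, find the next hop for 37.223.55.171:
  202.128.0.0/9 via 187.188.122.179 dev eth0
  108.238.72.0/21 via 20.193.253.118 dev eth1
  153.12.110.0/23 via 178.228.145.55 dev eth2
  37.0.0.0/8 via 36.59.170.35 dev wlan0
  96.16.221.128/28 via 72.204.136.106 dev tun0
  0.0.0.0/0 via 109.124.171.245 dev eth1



Longest prefix match for 37.223.55.171:
  /9 202.128.0.0: no
  /21 108.238.72.0: no
  /23 153.12.110.0: no
  /8 37.0.0.0: MATCH
  /28 96.16.221.128: no
  /0 0.0.0.0: MATCH
Selected: next-hop 36.59.170.35 via wlan0 (matched /8)


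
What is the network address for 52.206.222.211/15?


IP:   00110100.11001110.11011110.11010011
Mask: 11111111.11111110.00000000.00000000
AND operation:
Net:  00110100.11001110.00000000.00000000
Network: 52.206.0.0/15


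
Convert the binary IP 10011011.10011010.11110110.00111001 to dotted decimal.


10011011 = 155
10011010 = 154
11110110 = 246
00111001 = 57
IP: 155.154.246.57


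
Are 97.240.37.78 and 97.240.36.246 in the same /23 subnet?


Mask: 255.255.254.0
97.240.37.78 AND mask = 97.240.36.0
97.240.36.246 AND mask = 97.240.36.0
Yes, same subnet (97.240.36.0)


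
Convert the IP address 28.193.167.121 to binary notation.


28 = 00011100
193 = 11000001
167 = 10100111
121 = 01111001
Binary: 00011100.11000001.10100111.01111001


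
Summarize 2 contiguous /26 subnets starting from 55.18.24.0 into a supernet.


Original prefix: /26
Number of subnets: 2 = 2^1
New prefix = 26 - 1 = 25
Supernet: 55.18.24.0/25


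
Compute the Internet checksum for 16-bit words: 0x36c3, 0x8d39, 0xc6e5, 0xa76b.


Sum all words (with carry folding):
+ 0x36c3 = 0x36c3
+ 0x8d39 = 0xc3fc
+ 0xc6e5 = 0x8ae2
+ 0xa76b = 0x324e
One's complement: ~0x324e
Checksum = 0xcdb1


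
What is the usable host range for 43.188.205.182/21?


Network: 43.188.200.0
Broadcast: 43.188.207.255
First usable = network + 1
Last usable = broadcast - 1
Range: 43.188.200.1 to 43.188.207.254


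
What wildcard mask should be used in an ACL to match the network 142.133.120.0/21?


Subnet mask: 255.255.248.0
Wildcard = 255.255.255.255 - subnet mask
255 - 255 = 0
255 - 255 = 0
255 - 248 = 7
255 - 0 = 255
Wildcard: 0.0.7.255


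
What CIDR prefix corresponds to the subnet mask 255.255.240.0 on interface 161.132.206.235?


Binary: 11111111.11111111.11110000.00000000
Count leading 1s
Prefix: /20


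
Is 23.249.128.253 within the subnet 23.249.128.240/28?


Subnet network: 23.249.128.240
Test IP AND mask: 23.249.128.240
Yes, 23.249.128.253 is in 23.249.128.240/28


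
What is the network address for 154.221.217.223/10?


IP:   10011010.11011101.11011001.11011111
Mask: 11111111.11000000.00000000.00000000
AND operation:
Net:  10011010.11000000.00000000.00000000
Network: 154.192.0.0/10


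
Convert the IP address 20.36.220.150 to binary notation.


20 = 00010100
36 = 00100100
220 = 11011100
150 = 10010110
Binary: 00010100.00100100.11011100.10010110


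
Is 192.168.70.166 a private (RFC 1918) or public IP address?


RFC 1918 private ranges:
  10.0.0.0/8 (10.0.0.0 - 10.255.255.255)
  172.16.0.0/12 (172.16.0.0 - 172.31.255.255)
  192.168.0.0/16 (192.168.0.0 - 192.168.255.255)
Private (in 192.168.0.0/16)


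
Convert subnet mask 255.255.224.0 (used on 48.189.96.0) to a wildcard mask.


Subnet mask: 255.255.224.0
Wildcard = 255.255.255.255 - subnet mask
255 - 255 = 0
255 - 255 = 0
255 - 224 = 31
255 - 0 = 255
Wildcard: 0.0.31.255


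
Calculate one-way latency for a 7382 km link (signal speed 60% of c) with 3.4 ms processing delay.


Speed = 0.6 * 3e5 km/s = 180000 km/s
Propagation delay = 7382 / 180000 = 0.041 s = 41.0111 ms
Processing delay = 3.4 ms
Total one-way latency = 44.4111 ms


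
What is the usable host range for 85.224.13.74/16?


Network: 85.224.0.0
Broadcast: 85.224.255.255
First usable = network + 1
Last usable = broadcast - 1
Range: 85.224.0.1 to 85.224.255.254


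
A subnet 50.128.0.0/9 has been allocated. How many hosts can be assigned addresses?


Host bits = 32 - 9 = 23
Total addresses = 2^23 = 8388608
Usable = total - 2 (network and broadcast)
Usable hosts: 8388606


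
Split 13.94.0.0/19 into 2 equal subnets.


New prefix = 19 + 1 = 20
Each subnet has 4096 addresses
  13.94.0.0/20
  13.94.16.0/20
Subnets: 13.94.0.0/20, 13.94.16.0/20


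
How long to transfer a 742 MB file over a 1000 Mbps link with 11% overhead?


Effective throughput = 1000 * (1 - 11/100) = 890 Mbps
File size in Mb = 742 * 8 = 5936 Mb
Time = 5936 / 890
Time = 6.6697 seconds


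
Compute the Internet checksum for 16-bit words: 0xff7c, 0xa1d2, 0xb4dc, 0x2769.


Sum all words (with carry folding):
+ 0xff7c = 0xff7c
+ 0xa1d2 = 0xa14f
+ 0xb4dc = 0x562c
+ 0x2769 = 0x7d95
One's complement: ~0x7d95
Checksum = 0x826a


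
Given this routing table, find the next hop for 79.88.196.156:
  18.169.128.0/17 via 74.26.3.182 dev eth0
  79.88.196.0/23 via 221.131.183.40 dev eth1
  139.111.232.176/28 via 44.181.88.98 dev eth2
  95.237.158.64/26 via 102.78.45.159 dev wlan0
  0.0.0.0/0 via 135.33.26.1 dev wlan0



Longest prefix match for 79.88.196.156:
  /17 18.169.128.0: no
  /23 79.88.196.0: MATCH
  /28 139.111.232.176: no
  /26 95.237.158.64: no
  /0 0.0.0.0: MATCH
Selected: next-hop 221.131.183.40 via eth1 (matched /23)


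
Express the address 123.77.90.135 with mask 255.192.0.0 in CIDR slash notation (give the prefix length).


Binary: 11111111.11000000.00000000.00000000
Count leading 1s
Prefix: /10


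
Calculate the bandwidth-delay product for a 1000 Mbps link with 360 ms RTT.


BDP = bandwidth * RTT
= 1000 Mbps * 360 ms
= 1000 * 1e6 * 360 / 1000 bits
= 360000000 bits
= 45000000 bytes
= 43945.3125 KB
BDP = 360000000 bits (45000000 bytes)


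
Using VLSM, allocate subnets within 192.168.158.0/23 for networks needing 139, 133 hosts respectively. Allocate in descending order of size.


139 hosts -> /24 (254 usable): 192.168.158.0/24
133 hosts -> /24 (254 usable): 192.168.159.0/24
Allocation: 192.168.158.0/24 (139 hosts, 254 usable); 192.168.159.0/24 (133 hosts, 254 usable)


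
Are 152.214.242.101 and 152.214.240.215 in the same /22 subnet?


Mask: 255.255.252.0
152.214.242.101 AND mask = 152.214.240.0
152.214.240.215 AND mask = 152.214.240.0
Yes, same subnet (152.214.240.0)


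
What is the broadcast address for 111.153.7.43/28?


Network: 111.153.7.32/28
Host bits = 4
Set all host bits to 1:
Broadcast: 111.153.7.47


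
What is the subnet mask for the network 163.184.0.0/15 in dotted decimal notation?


/15 means 15 network bits, 17 host bits
Binary: 11111111111111100000000000000000
Mask: 255.254.0.0


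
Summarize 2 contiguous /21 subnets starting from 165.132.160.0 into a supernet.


Original prefix: /21
Number of subnets: 2 = 2^1
New prefix = 21 - 1 = 20
Supernet: 165.132.160.0/20


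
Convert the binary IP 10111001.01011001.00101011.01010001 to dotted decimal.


10111001 = 185
01011001 = 89
00101011 = 43
01010001 = 81
IP: 185.89.43.81


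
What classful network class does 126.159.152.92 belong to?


First octet: 126
Binary: 01111110
0xxxxxxx -> Class A (1-126)
Class A, default mask 255.0.0.0 (/8)


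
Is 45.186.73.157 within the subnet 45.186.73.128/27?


Subnet network: 45.186.73.128
Test IP AND mask: 45.186.73.128
Yes, 45.186.73.157 is in 45.186.73.128/27


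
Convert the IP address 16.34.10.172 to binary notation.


16 = 00010000
34 = 00100010
10 = 00001010
172 = 10101100
Binary: 00010000.00100010.00001010.10101100


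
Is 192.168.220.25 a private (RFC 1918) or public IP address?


RFC 1918 private ranges:
  10.0.0.0/8 (10.0.0.0 - 10.255.255.255)
  172.16.0.0/12 (172.16.0.0 - 172.31.255.255)
  192.168.0.0/16 (192.168.0.0 - 192.168.255.255)
Private (in 192.168.0.0/16)


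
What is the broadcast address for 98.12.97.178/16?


Network: 98.12.0.0/16
Host bits = 16
Set all host bits to 1:
Broadcast: 98.12.255.255


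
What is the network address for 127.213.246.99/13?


IP:   01111111.11010101.11110110.01100011
Mask: 11111111.11111000.00000000.00000000
AND operation:
Net:  01111111.11010000.00000000.00000000
Network: 127.208.0.0/13


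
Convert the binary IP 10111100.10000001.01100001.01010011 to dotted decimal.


10111100 = 188
10000001 = 129
01100001 = 97
01010011 = 83
IP: 188.129.97.83


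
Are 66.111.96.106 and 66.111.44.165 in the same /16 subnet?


Mask: 255.255.0.0
66.111.96.106 AND mask = 66.111.0.0
66.111.44.165 AND mask = 66.111.0.0
Yes, same subnet (66.111.0.0)


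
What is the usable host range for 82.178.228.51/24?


Network: 82.178.228.0
Broadcast: 82.178.228.255
First usable = network + 1
Last usable = broadcast - 1
Range: 82.178.228.1 to 82.178.228.254


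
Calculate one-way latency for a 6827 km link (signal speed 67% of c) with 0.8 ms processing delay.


Speed = 0.67 * 3e5 km/s = 201000 km/s
Propagation delay = 6827 / 201000 = 0.034 s = 33.9652 ms
Processing delay = 0.8 ms
Total one-way latency = 34.7652 ms


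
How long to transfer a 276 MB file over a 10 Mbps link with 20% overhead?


Effective throughput = 10 * (1 - 20/100) = 8 Mbps
File size in Mb = 276 * 8 = 2208 Mb
Time = 2208 / 8
Time = 276 seconds


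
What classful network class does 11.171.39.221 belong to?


First octet: 11
Binary: 00001011
0xxxxxxx -> Class A (1-126)
Class A, default mask 255.0.0.0 (/8)


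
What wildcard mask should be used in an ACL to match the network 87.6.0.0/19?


Subnet mask: 255.255.224.0
Wildcard = 255.255.255.255 - subnet mask
255 - 255 = 0
255 - 255 = 0
255 - 224 = 31
255 - 0 = 255
Wildcard: 0.0.31.255


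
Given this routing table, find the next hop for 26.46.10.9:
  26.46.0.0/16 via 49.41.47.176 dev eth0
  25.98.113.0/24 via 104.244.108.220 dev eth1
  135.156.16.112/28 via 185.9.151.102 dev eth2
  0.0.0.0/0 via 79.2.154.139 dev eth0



Longest prefix match for 26.46.10.9:
  /16 26.46.0.0: MATCH
  /24 25.98.113.0: no
  /28 135.156.16.112: no
  /0 0.0.0.0: MATCH
Selected: next-hop 49.41.47.176 via eth0 (matched /16)


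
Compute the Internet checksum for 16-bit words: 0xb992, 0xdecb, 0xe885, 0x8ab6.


Sum all words (with carry folding):
+ 0xb992 = 0xb992
+ 0xdecb = 0x985e
+ 0xe885 = 0x80e4
+ 0x8ab6 = 0x0b9b
One's complement: ~0x0b9b
Checksum = 0xf464


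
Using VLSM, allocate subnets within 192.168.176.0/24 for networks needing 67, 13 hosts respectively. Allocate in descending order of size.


67 hosts -> /25 (126 usable): 192.168.176.0/25
13 hosts -> /28 (14 usable): 192.168.176.128/28
Allocation: 192.168.176.0/25 (67 hosts, 126 usable); 192.168.176.128/28 (13 hosts, 14 usable)


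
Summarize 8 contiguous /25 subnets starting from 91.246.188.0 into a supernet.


Original prefix: /25
Number of subnets: 8 = 2^3
New prefix = 25 - 3 = 22
Supernet: 91.246.188.0/22


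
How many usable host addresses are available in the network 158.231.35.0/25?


Host bits = 32 - 25 = 7
Total addresses = 2^7 = 128
Usable = total - 2 (network and broadcast)
Usable hosts: 126


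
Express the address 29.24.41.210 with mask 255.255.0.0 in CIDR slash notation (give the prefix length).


Binary: 11111111.11111111.00000000.00000000
Count leading 1s
Prefix: /16


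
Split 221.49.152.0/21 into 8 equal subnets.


New prefix = 21 + 3 = 24
Each subnet has 256 addresses
  221.49.152.0/24
  221.49.153.0/24
  221.49.154.0/24
  221.49.155.0/24
  221.49.156.0/24
  221.49.157.0/24
  221.49.158.0/24
  221.49.159.0/24
Subnets: 221.49.152.0/24, 221.49.153.0/24, 221.49.154.0/24, 221.49.155.0/24, 221.49.156.0/24, 221.49.157.0/24, 221.49.158.0/24, 221.49.159.0/24


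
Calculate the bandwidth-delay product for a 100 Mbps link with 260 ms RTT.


BDP = bandwidth * RTT
= 100 Mbps * 260 ms
= 100 * 1e6 * 260 / 1000 bits
= 26000000 bits
= 3250000 bytes
= 3173.8281 KB
BDP = 26000000 bits (3250000 bytes)


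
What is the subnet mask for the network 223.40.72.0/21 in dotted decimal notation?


/21 means 21 network bits, 11 host bits
Binary: 11111111111111111111100000000000
Mask: 255.255.248.0


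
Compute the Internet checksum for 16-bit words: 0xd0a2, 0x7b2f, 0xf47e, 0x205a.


Sum all words (with carry folding):
+ 0xd0a2 = 0xd0a2
+ 0x7b2f = 0x4bd2
+ 0xf47e = 0x4051
+ 0x205a = 0x60ab
One's complement: ~0x60ab
Checksum = 0x9f54


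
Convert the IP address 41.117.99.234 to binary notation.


41 = 00101001
117 = 01110101
99 = 01100011
234 = 11101010
Binary: 00101001.01110101.01100011.11101010


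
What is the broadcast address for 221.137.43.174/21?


Network: 221.137.40.0/21
Host bits = 11
Set all host bits to 1:
Broadcast: 221.137.47.255


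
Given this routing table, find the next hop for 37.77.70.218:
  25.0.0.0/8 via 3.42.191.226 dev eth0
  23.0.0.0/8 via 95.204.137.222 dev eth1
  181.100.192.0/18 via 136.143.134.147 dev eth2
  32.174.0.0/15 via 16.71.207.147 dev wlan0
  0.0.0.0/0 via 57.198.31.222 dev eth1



Longest prefix match for 37.77.70.218:
  /8 25.0.0.0: no
  /8 23.0.0.0: no
  /18 181.100.192.0: no
  /15 32.174.0.0: no
  /0 0.0.0.0: MATCH
Selected: next-hop 57.198.31.222 via eth1 (matched /0)


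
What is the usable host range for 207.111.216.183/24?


Network: 207.111.216.0
Broadcast: 207.111.216.255
First usable = network + 1
Last usable = broadcast - 1
Range: 207.111.216.1 to 207.111.216.254


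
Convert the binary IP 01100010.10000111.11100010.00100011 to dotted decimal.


01100010 = 98
10000111 = 135
11100010 = 226
00100011 = 35
IP: 98.135.226.35


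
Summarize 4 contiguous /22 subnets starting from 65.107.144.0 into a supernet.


Original prefix: /22
Number of subnets: 4 = 2^2
New prefix = 22 - 2 = 20
Supernet: 65.107.144.0/20


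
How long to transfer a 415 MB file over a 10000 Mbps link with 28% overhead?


Effective throughput = 10000 * (1 - 28/100) = 7200 Mbps
File size in Mb = 415 * 8 = 3320 Mb
Time = 3320 / 7200
Time = 0.4611 seconds


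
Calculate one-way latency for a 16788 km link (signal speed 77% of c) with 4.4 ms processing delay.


Speed = 0.77 * 3e5 km/s = 231000 km/s
Propagation delay = 16788 / 231000 = 0.0727 s = 72.6753 ms
Processing delay = 4.4 ms
Total one-way latency = 77.0753 ms


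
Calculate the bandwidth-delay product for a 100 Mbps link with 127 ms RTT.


BDP = bandwidth * RTT
= 100 Mbps * 127 ms
= 100 * 1e6 * 127 / 1000 bits
= 12700000 bits
= 1587500 bytes
= 1550.293 KB
BDP = 12700000 bits (1587500 bytes)


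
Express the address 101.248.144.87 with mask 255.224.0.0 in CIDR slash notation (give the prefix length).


Binary: 11111111.11100000.00000000.00000000
Count leading 1s
Prefix: /11


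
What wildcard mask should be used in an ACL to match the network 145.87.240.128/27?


Subnet mask: 255.255.255.224
Wildcard = 255.255.255.255 - subnet mask
255 - 255 = 0
255 - 255 = 0
255 - 255 = 0
255 - 224 = 31
Wildcard: 0.0.0.31


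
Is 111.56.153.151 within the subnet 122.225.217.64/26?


Subnet network: 122.225.217.64
Test IP AND mask: 111.56.153.128
No, 111.56.153.151 is not in 122.225.217.64/26


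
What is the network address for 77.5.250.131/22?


IP:   01001101.00000101.11111010.10000011
Mask: 11111111.11111111.11111100.00000000
AND operation:
Net:  01001101.00000101.11111000.00000000
Network: 77.5.248.0/22


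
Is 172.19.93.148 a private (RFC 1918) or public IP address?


RFC 1918 private ranges:
  10.0.0.0/8 (10.0.0.0 - 10.255.255.255)
  172.16.0.0/12 (172.16.0.0 - 172.31.255.255)
  192.168.0.0/16 (192.168.0.0 - 192.168.255.255)
Private (in 172.16.0.0/12)


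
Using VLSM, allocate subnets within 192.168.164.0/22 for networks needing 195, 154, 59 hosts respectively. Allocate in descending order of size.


195 hosts -> /24 (254 usable): 192.168.164.0/24
154 hosts -> /24 (254 usable): 192.168.165.0/24
59 hosts -> /26 (62 usable): 192.168.166.0/26
Allocation: 192.168.164.0/24 (195 hosts, 254 usable); 192.168.165.0/24 (154 hosts, 254 usable); 192.168.166.0/26 (59 hosts, 62 usable)


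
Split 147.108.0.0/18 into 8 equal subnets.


New prefix = 18 + 3 = 21
Each subnet has 2048 addresses
  147.108.0.0/21
  147.108.8.0/21
  147.108.16.0/21
  147.108.24.0/21
  147.108.32.0/21
  147.108.40.0/21
  147.108.48.0/21
  147.108.56.0/21
Subnets: 147.108.0.0/21, 147.108.8.0/21, 147.108.16.0/21, 147.108.24.0/21, 147.108.32.0/21, 147.108.40.0/21, 147.108.48.0/21, 147.108.56.0/21


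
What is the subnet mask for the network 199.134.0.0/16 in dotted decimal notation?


/16 means 16 network bits, 16 host bits
Binary: 11111111111111110000000000000000
Mask: 255.255.0.0


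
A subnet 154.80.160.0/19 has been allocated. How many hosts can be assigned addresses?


Host bits = 32 - 19 = 13
Total addresses = 2^13 = 8192
Usable = total - 2 (network and broadcast)
Usable hosts: 8190


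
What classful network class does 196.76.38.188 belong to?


First octet: 196
Binary: 11000100
110xxxxx -> Class C (192-223)
Class C, default mask 255.255.255.0 (/24)


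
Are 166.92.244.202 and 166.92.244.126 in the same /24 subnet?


Mask: 255.255.255.0
166.92.244.202 AND mask = 166.92.244.0
166.92.244.126 AND mask = 166.92.244.0
Yes, same subnet (166.92.244.0)


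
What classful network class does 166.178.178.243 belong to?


First octet: 166
Binary: 10100110
10xxxxxx -> Class B (128-191)
Class B, default mask 255.255.0.0 (/16)


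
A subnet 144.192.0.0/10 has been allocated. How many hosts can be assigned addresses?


Host bits = 32 - 10 = 22
Total addresses = 2^22 = 4194304
Usable = total - 2 (network and broadcast)
Usable hosts: 4194302


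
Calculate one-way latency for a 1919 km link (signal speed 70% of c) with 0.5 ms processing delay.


Speed = 0.7 * 3e5 km/s = 210000 km/s
Propagation delay = 1919 / 210000 = 0.0091 s = 9.1381 ms
Processing delay = 0.5 ms
Total one-way latency = 9.6381 ms


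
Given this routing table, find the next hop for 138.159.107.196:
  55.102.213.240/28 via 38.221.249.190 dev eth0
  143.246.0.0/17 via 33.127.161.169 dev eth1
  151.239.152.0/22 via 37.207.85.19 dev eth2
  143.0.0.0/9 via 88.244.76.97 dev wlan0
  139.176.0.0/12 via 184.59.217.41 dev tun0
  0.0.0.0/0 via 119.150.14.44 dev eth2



Longest prefix match for 138.159.107.196:
  /28 55.102.213.240: no
  /17 143.246.0.0: no
  /22 151.239.152.0: no
  /9 143.0.0.0: no
  /12 139.176.0.0: no
  /0 0.0.0.0: MATCH
Selected: next-hop 119.150.14.44 via eth2 (matched /0)


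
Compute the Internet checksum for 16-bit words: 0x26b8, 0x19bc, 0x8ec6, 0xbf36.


Sum all words (with carry folding):
+ 0x26b8 = 0x26b8
+ 0x19bc = 0x4074
+ 0x8ec6 = 0xcf3a
+ 0xbf36 = 0x8e71
One's complement: ~0x8e71
Checksum = 0x718e


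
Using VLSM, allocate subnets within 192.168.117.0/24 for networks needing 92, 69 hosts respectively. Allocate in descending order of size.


92 hosts -> /25 (126 usable): 192.168.117.0/25
69 hosts -> /25 (126 usable): 192.168.117.128/25
Allocation: 192.168.117.0/25 (92 hosts, 126 usable); 192.168.117.128/25 (69 hosts, 126 usable)


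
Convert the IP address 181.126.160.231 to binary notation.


181 = 10110101
126 = 01111110
160 = 10100000
231 = 11100111
Binary: 10110101.01111110.10100000.11100111


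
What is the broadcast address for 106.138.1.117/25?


Network: 106.138.1.0/25
Host bits = 7
Set all host bits to 1:
Broadcast: 106.138.1.127


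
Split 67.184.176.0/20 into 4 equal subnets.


New prefix = 20 + 2 = 22
Each subnet has 1024 addresses
  67.184.176.0/22
  67.184.180.0/22
  67.184.184.0/22
  67.184.188.0/22
Subnets: 67.184.176.0/22, 67.184.180.0/22, 67.184.184.0/22, 67.184.188.0/22


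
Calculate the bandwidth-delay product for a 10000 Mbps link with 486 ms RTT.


BDP = bandwidth * RTT
= 10000 Mbps * 486 ms
= 10000 * 1e6 * 486 / 1000 bits
= 4860000000 bits
= 607500000 bytes
= 593261.7188 KB
BDP = 4860000000 bits (607500000 bytes)


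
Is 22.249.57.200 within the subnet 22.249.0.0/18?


Subnet network: 22.249.0.0
Test IP AND mask: 22.249.0.0
Yes, 22.249.57.200 is in 22.249.0.0/18


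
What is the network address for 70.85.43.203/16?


IP:   01000110.01010101.00101011.11001011
Mask: 11111111.11111111.00000000.00000000
AND operation:
Net:  01000110.01010101.00000000.00000000
Network: 70.85.0.0/16


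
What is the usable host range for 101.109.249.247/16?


Network: 101.109.0.0
Broadcast: 101.109.255.255
First usable = network + 1
Last usable = broadcast - 1
Range: 101.109.0.1 to 101.109.255.254


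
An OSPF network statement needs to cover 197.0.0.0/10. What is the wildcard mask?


Subnet mask: 255.192.0.0
Wildcard = 255.255.255.255 - subnet mask
255 - 255 = 0
255 - 192 = 63
255 - 0 = 255
255 - 0 = 255
Wildcard: 0.63.255.255


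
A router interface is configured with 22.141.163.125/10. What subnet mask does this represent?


/10 means 10 network bits, 22 host bits
Binary: 11111111110000000000000000000000
Mask: 255.192.0.0


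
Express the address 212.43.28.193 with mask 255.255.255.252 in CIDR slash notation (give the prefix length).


Binary: 11111111.11111111.11111111.11111100
Count leading 1s
Prefix: /30


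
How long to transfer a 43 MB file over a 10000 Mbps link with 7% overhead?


Effective throughput = 10000 * (1 - 7/100) = 9300 Mbps
File size in Mb = 43 * 8 = 344 Mb
Time = 344 / 9300
Time = 0.037 seconds


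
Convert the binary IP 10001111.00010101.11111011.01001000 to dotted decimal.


10001111 = 143
00010101 = 21
11111011 = 251
01001000 = 72
IP: 143.21.251.72


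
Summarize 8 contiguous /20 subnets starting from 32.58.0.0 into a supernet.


Original prefix: /20
Number of subnets: 8 = 2^3
New prefix = 20 - 3 = 17
Supernet: 32.58.0.0/17


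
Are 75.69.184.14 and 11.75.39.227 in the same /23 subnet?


Mask: 255.255.254.0
75.69.184.14 AND mask = 75.69.184.0
11.75.39.227 AND mask = 11.75.38.0
No, different subnets (75.69.184.0 vs 11.75.38.0)


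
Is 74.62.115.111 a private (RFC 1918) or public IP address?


RFC 1918 private ranges:
  10.0.0.0/8 (10.0.0.0 - 10.255.255.255)
  172.16.0.0/12 (172.16.0.0 - 172.31.255.255)
  192.168.0.0/16 (192.168.0.0 - 192.168.255.255)
Public (not in any RFC 1918 range)


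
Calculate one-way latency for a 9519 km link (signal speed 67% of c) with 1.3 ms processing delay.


Speed = 0.67 * 3e5 km/s = 201000 km/s
Propagation delay = 9519 / 201000 = 0.0474 s = 47.3582 ms
Processing delay = 1.3 ms
Total one-way latency = 48.6582 ms


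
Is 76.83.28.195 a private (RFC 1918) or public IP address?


RFC 1918 private ranges:
  10.0.0.0/8 (10.0.0.0 - 10.255.255.255)
  172.16.0.0/12 (172.16.0.0 - 172.31.255.255)
  192.168.0.0/16 (192.168.0.0 - 192.168.255.255)
Public (not in any RFC 1918 range)


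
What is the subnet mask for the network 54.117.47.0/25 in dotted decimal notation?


/25 means 25 network bits, 7 host bits
Binary: 11111111111111111111111110000000
Mask: 255.255.255.128


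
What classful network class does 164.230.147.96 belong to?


First octet: 164
Binary: 10100100
10xxxxxx -> Class B (128-191)
Class B, default mask 255.255.0.0 (/16)


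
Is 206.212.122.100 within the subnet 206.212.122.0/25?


Subnet network: 206.212.122.0
Test IP AND mask: 206.212.122.0
Yes, 206.212.122.100 is in 206.212.122.0/25


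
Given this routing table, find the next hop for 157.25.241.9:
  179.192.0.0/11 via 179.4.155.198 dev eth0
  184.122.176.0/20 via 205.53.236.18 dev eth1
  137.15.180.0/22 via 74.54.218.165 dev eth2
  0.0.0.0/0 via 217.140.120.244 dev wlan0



Longest prefix match for 157.25.241.9:
  /11 179.192.0.0: no
  /20 184.122.176.0: no
  /22 137.15.180.0: no
  /0 0.0.0.0: MATCH
Selected: next-hop 217.140.120.244 via wlan0 (matched /0)


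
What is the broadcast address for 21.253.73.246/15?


Network: 21.252.0.0/15
Host bits = 17
Set all host bits to 1:
Broadcast: 21.253.255.255


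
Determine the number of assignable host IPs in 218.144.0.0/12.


Host bits = 32 - 12 = 20
Total addresses = 2^20 = 1048576
Usable = total - 2 (network and broadcast)
Usable hosts: 1048574


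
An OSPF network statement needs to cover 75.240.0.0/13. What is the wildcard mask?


Subnet mask: 255.248.0.0
Wildcard = 255.255.255.255 - subnet mask
255 - 255 = 0
255 - 248 = 7
255 - 0 = 255
255 - 0 = 255
Wildcard: 0.7.255.255


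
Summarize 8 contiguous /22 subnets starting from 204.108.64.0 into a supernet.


Original prefix: /22
Number of subnets: 8 = 2^3
New prefix = 22 - 3 = 19
Supernet: 204.108.64.0/19


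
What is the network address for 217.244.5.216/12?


IP:   11011001.11110100.00000101.11011000
Mask: 11111111.11110000.00000000.00000000
AND operation:
Net:  11011001.11110000.00000000.00000000
Network: 217.240.0.0/12


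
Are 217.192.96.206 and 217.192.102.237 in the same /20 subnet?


Mask: 255.255.240.0
217.192.96.206 AND mask = 217.192.96.0
217.192.102.237 AND mask = 217.192.96.0
Yes, same subnet (217.192.96.0)


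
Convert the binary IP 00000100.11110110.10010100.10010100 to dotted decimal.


00000100 = 4
11110110 = 246
10010100 = 148
10010100 = 148
IP: 4.246.148.148


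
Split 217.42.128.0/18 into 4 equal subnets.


New prefix = 18 + 2 = 20
Each subnet has 4096 addresses
  217.42.128.0/20
  217.42.144.0/20
  217.42.160.0/20
  217.42.176.0/20
Subnets: 217.42.128.0/20, 217.42.144.0/20, 217.42.160.0/20, 217.42.176.0/20


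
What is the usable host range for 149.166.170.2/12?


Network: 149.160.0.0
Broadcast: 149.175.255.255
First usable = network + 1
Last usable = broadcast - 1
Range: 149.160.0.1 to 149.175.255.254


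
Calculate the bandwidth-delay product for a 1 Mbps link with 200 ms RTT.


BDP = bandwidth * RTT
= 1 Mbps * 200 ms
= 1 * 1e6 * 200 / 1000 bits
= 200000 bits
= 25000 bytes
= 24.4141 KB
BDP = 200000 bits (25000 bytes)


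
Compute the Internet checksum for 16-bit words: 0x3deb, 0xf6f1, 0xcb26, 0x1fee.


Sum all words (with carry folding):
+ 0x3deb = 0x3deb
+ 0xf6f1 = 0x34dd
+ 0xcb26 = 0x0004
+ 0x1fee = 0x1ff2
One's complement: ~0x1ff2
Checksum = 0xe00d


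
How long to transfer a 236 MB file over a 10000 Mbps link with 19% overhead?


Effective throughput = 10000 * (1 - 19/100) = 8100.0 Mbps
File size in Mb = 236 * 8 = 1888 Mb
Time = 1888 / 8100.0
Time = 0.2331 seconds


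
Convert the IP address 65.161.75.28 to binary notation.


65 = 01000001
161 = 10100001
75 = 01001011
28 = 00011100
Binary: 01000001.10100001.01001011.00011100


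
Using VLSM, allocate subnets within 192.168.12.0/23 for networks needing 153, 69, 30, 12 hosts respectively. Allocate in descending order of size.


153 hosts -> /24 (254 usable): 192.168.12.0/24
69 hosts -> /25 (126 usable): 192.168.13.0/25
30 hosts -> /27 (30 usable): 192.168.13.128/27
12 hosts -> /28 (14 usable): 192.168.13.160/28
Allocation: 192.168.12.0/24 (153 hosts, 254 usable); 192.168.13.0/25 (69 hosts, 126 usable); 192.168.13.128/27 (30 hosts, 30 usable); 192.168.13.160/28 (12 hosts, 14 usable)


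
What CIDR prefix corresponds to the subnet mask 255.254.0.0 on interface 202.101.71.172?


Binary: 11111111.11111110.00000000.00000000
Count leading 1s
Prefix: /15


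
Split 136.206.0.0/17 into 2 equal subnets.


New prefix = 17 + 1 = 18
Each subnet has 16384 addresses
  136.206.0.0/18
  136.206.64.0/18
Subnets: 136.206.0.0/18, 136.206.64.0/18


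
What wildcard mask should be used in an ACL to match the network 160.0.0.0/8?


Subnet mask: 255.0.0.0
Wildcard = 255.255.255.255 - subnet mask
255 - 255 = 0
255 - 0 = 255
255 - 0 = 255
255 - 0 = 255
Wildcard: 0.255.255.255


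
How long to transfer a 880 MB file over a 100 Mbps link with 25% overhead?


Effective throughput = 100 * (1 - 25/100) = 75 Mbps
File size in Mb = 880 * 8 = 7040 Mb
Time = 7040 / 75
Time = 93.8667 seconds


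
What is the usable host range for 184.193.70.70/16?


Network: 184.193.0.0
Broadcast: 184.193.255.255
First usable = network + 1
Last usable = broadcast - 1
Range: 184.193.0.1 to 184.193.255.254


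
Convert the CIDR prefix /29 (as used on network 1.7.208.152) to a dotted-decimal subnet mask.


/29 means 29 network bits, 3 host bits
Binary: 11111111111111111111111111111000
Mask: 255.255.255.248


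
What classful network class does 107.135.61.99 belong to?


First octet: 107
Binary: 01101011
0xxxxxxx -> Class A (1-126)
Class A, default mask 255.0.0.0 (/8)


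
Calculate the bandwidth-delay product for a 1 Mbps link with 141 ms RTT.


BDP = bandwidth * RTT
= 1 Mbps * 141 ms
= 1 * 1e6 * 141 / 1000 bits
= 141000 bits
= 17625 bytes
= 17.2119 KB
BDP = 141000 bits (17625 bytes)


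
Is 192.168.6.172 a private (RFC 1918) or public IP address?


RFC 1918 private ranges:
  10.0.0.0/8 (10.0.0.0 - 10.255.255.255)
  172.16.0.0/12 (172.16.0.0 - 172.31.255.255)
  192.168.0.0/16 (192.168.0.0 - 192.168.255.255)
Private (in 192.168.0.0/16)


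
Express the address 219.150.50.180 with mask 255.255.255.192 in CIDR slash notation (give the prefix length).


Binary: 11111111.11111111.11111111.11000000
Count leading 1s
Prefix: /26


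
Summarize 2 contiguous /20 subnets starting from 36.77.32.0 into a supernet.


Original prefix: /20
Number of subnets: 2 = 2^1
New prefix = 20 - 1 = 19
Supernet: 36.77.32.0/19


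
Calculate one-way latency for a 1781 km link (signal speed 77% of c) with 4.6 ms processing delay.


Speed = 0.77 * 3e5 km/s = 231000 km/s
Propagation delay = 1781 / 231000 = 0.0077 s = 7.71 ms
Processing delay = 4.6 ms
Total one-way latency = 12.31 ms


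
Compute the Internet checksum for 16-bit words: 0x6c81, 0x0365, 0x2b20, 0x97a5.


Sum all words (with carry folding):
+ 0x6c81 = 0x6c81
+ 0x0365 = 0x6fe6
+ 0x2b20 = 0x9b06
+ 0x97a5 = 0x32ac
One's complement: ~0x32ac
Checksum = 0xcd53


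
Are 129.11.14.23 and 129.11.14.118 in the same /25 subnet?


Mask: 255.255.255.128
129.11.14.23 AND mask = 129.11.14.0
129.11.14.118 AND mask = 129.11.14.0
Yes, same subnet (129.11.14.0)


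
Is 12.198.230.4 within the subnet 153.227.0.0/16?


Subnet network: 153.227.0.0
Test IP AND mask: 12.198.0.0
No, 12.198.230.4 is not in 153.227.0.0/16


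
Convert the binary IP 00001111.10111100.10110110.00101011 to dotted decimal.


00001111 = 15
10111100 = 188
10110110 = 182
00101011 = 43
IP: 15.188.182.43
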